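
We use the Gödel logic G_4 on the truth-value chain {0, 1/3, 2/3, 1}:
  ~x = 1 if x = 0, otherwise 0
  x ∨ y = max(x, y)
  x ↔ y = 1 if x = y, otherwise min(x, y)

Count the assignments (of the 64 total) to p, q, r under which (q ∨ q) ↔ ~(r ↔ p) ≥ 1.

value 1: 16 assignments (counts)
value 2/3: 6 assignments
value 1/3: 6 assignments
value 0: 36 assignments
So 16 of the 64 assignments meet the threshold.

16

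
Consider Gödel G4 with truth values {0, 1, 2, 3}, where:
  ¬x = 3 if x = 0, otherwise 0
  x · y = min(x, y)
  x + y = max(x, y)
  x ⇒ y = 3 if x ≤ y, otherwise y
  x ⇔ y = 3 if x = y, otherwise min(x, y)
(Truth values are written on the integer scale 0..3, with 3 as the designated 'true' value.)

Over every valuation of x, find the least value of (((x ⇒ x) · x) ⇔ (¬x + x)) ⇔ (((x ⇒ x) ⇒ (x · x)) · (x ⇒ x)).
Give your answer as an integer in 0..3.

Take x = 1:
x ⇒ x = 1 ⇒ 1 = 3
(x ⇒ x) · x = 3 · 1 = 1
¬x = ¬1 = 0
¬x + x = 0 + 1 = 1
((x ⇒ x) · x) ⇔ (¬x + x) = 1 ⇔ 1 = 3
x ⇒ x = 1 ⇒ 1 = 3
x · x = 1 · 1 = 1
(x ⇒ x) ⇒ (x · x) = 3 ⇒ 1 = 1
x ⇒ x = 1 ⇒ 1 = 3
((x ⇒ x) ⇒ (x · x)) · (x ⇒ x) = 1 · 3 = 1
(((x ⇒ x) · x) ⇔ (¬x + x)) ⇔ (((x ⇒ x) ⇒ (x · x)) · (x ⇒ x)) = 3 ⇔ 1 = 1
No assignment yields a value below 1, so this is the minimum.

1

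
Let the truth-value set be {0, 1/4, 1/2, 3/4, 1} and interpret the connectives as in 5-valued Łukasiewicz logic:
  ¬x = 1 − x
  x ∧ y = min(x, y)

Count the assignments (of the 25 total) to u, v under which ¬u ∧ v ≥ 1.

1

value 1: 1 assignment (counts)
value 3/4: 3 assignments
value 1/2: 5 assignments
value 1/4: 7 assignments
value 0: 9 assignments
So 1 of the 25 assignments meets the threshold.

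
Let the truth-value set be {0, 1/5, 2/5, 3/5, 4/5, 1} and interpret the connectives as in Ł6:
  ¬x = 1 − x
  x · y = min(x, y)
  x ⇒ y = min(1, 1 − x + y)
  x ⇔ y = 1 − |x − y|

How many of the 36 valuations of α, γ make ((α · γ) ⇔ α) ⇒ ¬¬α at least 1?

12

value 1: 12 assignments (counts)
value 4/5: 4 assignments
value 3/5: 4 assignments
value 2/5: 5 assignments
value 1/5: 5 assignments
value 0: 6 assignments
So 12 of the 36 assignments meet the threshold.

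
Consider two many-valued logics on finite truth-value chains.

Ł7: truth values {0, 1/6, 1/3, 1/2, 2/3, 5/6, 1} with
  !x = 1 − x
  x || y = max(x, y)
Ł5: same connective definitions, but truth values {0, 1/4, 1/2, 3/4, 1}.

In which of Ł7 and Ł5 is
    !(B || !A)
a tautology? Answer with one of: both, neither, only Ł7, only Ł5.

In Ł7: at A = 0, B = 0 the value is 0 — not a tautology.
In Ł5: at A = 0, B = 0 the value is 0 — not a tautology.

neither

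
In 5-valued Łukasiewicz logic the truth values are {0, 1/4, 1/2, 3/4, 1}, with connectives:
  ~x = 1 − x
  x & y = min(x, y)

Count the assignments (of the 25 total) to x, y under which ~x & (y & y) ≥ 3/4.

4

value 1: 1 assignment (counts)
value 3/4: 3 assignments (counts)
value 1/2: 5 assignments
value 1/4: 7 assignments
value 0: 9 assignments
So 4 of the 25 assignments meet the threshold.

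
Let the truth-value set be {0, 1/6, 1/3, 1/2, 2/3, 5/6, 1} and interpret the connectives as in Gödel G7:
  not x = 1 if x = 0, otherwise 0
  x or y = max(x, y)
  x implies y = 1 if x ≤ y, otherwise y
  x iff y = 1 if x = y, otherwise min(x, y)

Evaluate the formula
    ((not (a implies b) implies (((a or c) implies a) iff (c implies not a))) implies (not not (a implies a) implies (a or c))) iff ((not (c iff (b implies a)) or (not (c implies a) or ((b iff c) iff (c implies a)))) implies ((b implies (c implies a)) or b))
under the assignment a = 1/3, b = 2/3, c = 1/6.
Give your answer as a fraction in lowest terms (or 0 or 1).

1/3

a implies b = 1/3 implies 2/3 = 1
not (a implies b) = not 1 = 0
a or c = 1/3 or 1/6 = 1/3
(a or c) implies a = 1/3 implies 1/3 = 1
not a = not 1/3 = 0
c implies not a = 1/6 implies 0 = 0
((a or c) implies a) iff (c implies not a) = 1 iff 0 = 0
not (a implies b) implies (((a or c) implies a) iff (c implies not a)) = 0 implies 0 = 1
a implies a = 1/3 implies 1/3 = 1
not (a implies a) = not 1 = 0
not not (a implies a) = not 0 = 1
a or c = 1/3 or 1/6 = 1/3
not not (a implies a) implies (a or c) = 1 implies 1/3 = 1/3
(not (a implies b) implies (((a or c) implies a) iff (c implies not a))) implies (not not (a implies a) implies (a or c)) = 1 implies 1/3 = 1/3
b implies a = 2/3 implies 1/3 = 1/3
c iff (b implies a) = 1/6 iff 1/3 = 1/6
not (c iff (b implies a)) = not 1/6 = 0
c implies a = 1/6 implies 1/3 = 1
not (c implies a) = not 1 = 0
b iff c = 2/3 iff 1/6 = 1/6
c implies a = 1/6 implies 1/3 = 1
(b iff c) iff (c implies a) = 1/6 iff 1 = 1/6
not (c implies a) or ((b iff c) iff (c implies a)) = 0 or 1/6 = 1/6
not (c iff (b implies a)) or (not (c implies a) or ((b iff c) iff (c implies a))) = 0 or 1/6 = 1/6
c implies a = 1/6 implies 1/3 = 1
b implies (c implies a) = 2/3 implies 1 = 1
(b implies (c implies a)) or b = 1 or 2/3 = 1
(not (c iff (b implies a)) or (not (c implies a) or ((b iff c) iff (c implies a)))) implies ((b implies (c implies a)) or b) = 1/6 implies 1 = 1
((not (a implies b) implies (((a or c) implies a) iff (c implies not a))) implies (not not (a implies a) implies (a or c))) iff ((not (c iff (b implies a)) or (not (c implies a) or ((b iff c) iff (c implies a)))) implies ((b implies (c implies a)) or b)) = 1/3 iff 1 = 1/3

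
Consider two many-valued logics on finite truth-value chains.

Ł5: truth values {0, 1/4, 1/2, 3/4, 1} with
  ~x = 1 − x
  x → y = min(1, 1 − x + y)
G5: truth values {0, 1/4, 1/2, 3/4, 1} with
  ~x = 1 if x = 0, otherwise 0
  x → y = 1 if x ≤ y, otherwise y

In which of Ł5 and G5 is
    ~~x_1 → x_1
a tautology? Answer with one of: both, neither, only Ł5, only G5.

In Ł5: every assignment gives 1 — tautology.
In G5: at x_1 = 1/4 the value is 1/4 — not a tautology.

only Ł5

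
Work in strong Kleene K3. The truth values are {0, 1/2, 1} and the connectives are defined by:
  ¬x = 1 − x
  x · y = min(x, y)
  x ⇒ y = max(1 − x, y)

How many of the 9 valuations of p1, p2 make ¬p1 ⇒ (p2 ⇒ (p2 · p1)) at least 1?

p1 = 0, p2 = 0 ↦ 1  ≥
p1 = 0, p2 = 1/2 ↦ 1/2  <
p1 = 0, p2 = 1 ↦ 0  <
p1 = 1/2, p2 = 0 ↦ 1  ≥
p1 = 1/2, p2 = 1/2 ↦ 1/2  <
p1 = 1/2, p2 = 1 ↦ 1/2  <
p1 = 1, p2 = 0 ↦ 1  ≥
p1 = 1, p2 = 1/2 ↦ 1  ≥
p1 = 1, p2 = 1 ↦ 1  ≥
So 5 of the 9 assignments meet the threshold.

5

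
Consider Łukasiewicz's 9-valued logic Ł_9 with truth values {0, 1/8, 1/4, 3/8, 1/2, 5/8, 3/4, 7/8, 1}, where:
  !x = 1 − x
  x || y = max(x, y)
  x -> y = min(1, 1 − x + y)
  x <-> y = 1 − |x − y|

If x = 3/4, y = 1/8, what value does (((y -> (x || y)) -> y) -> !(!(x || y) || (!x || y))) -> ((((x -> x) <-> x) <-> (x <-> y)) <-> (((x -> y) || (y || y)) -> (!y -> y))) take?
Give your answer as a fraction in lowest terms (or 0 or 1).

3/4

x || y = 3/4 || 1/8 = 3/4
y -> (x || y) = 1/8 -> 3/4 = 1
(y -> (x || y)) -> y = 1 -> 1/8 = 1/8
x || y = 3/4 || 1/8 = 3/4
!(x || y) = !3/4 = 1/4
!x = !3/4 = 1/4
!x || y = 1/4 || 1/8 = 1/4
!(x || y) || (!x || y) = 1/4 || 1/4 = 1/4
!(!(x || y) || (!x || y)) = !1/4 = 3/4
((y -> (x || y)) -> y) -> !(!(x || y) || (!x || y)) = 1/8 -> 3/4 = 1
x -> x = 3/4 -> 3/4 = 1
(x -> x) <-> x = 1 <-> 3/4 = 3/4
x <-> y = 3/4 <-> 1/8 = 3/8
((x -> x) <-> x) <-> (x <-> y) = 3/4 <-> 3/8 = 5/8
x -> y = 3/4 -> 1/8 = 3/8
y || y = 1/8 || 1/8 = 1/8
(x -> y) || (y || y) = 3/8 || 1/8 = 3/8
!y = !1/8 = 7/8
!y -> y = 7/8 -> 1/8 = 1/4
((x -> y) || (y || y)) -> (!y -> y) = 3/8 -> 1/4 = 7/8
(((x -> x) <-> x) <-> (x <-> y)) <-> (((x -> y) || (y || y)) -> (!y -> y)) = 5/8 <-> 7/8 = 3/4
(((y -> (x || y)) -> y) -> !(!(x || y) || (!x || y))) -> ((((x -> x) <-> x) <-> (x <-> y)) <-> (((x -> y) || (y || y)) -> (!y -> y))) = 1 -> 3/4 = 3/4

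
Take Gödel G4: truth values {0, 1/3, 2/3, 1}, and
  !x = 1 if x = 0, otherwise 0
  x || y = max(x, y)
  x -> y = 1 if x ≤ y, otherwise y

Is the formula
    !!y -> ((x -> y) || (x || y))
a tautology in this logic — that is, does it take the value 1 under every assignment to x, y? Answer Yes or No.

No

Counterexample: take x = 2/3, y = 1/3.
!y = !1/3 = 0
!!y = !0 = 1
x -> y = 2/3 -> 1/3 = 1/3
x || y = 2/3 || 1/3 = 2/3
(x -> y) || (x || y) = 1/3 || 2/3 = 2/3
!!y -> ((x -> y) || (x || y)) = 1 -> 2/3 = 2/3
This gives 2/3 ≠ 1.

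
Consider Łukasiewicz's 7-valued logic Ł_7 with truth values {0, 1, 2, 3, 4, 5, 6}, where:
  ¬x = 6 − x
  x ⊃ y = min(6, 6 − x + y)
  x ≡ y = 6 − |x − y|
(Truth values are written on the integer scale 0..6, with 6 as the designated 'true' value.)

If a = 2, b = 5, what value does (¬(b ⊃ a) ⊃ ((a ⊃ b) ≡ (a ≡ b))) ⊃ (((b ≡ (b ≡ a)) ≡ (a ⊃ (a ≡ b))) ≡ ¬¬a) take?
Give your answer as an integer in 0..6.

b ⊃ a = 5 ⊃ 2 = 3
¬(b ⊃ a) = ¬3 = 3
a ⊃ b = 2 ⊃ 5 = 6
a ≡ b = 2 ≡ 5 = 3
(a ⊃ b) ≡ (a ≡ b) = 6 ≡ 3 = 3
¬(b ⊃ a) ⊃ ((a ⊃ b) ≡ (a ≡ b)) = 3 ⊃ 3 = 6
b ≡ a = 5 ≡ 2 = 3
b ≡ (b ≡ a) = 5 ≡ 3 = 4
a ≡ b = 2 ≡ 5 = 3
a ⊃ (a ≡ b) = 2 ⊃ 3 = 6
(b ≡ (b ≡ a)) ≡ (a ⊃ (a ≡ b)) = 4 ≡ 6 = 4
¬a = ¬2 = 4
¬¬a = ¬4 = 2
((b ≡ (b ≡ a)) ≡ (a ⊃ (a ≡ b))) ≡ ¬¬a = 4 ≡ 2 = 4
(¬(b ⊃ a) ⊃ ((a ⊃ b) ≡ (a ≡ b))) ⊃ (((b ≡ (b ≡ a)) ≡ (a ⊃ (a ≡ b))) ≡ ¬¬a) = 6 ⊃ 4 = 4

4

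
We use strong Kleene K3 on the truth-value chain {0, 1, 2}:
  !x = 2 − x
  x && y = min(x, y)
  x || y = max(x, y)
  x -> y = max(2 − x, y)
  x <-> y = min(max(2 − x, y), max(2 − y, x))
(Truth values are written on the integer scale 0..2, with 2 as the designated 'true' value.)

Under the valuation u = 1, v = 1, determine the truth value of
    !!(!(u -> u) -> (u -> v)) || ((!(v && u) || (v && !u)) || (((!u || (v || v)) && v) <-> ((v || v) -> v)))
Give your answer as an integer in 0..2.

1

u -> u = 1 -> 1 = 1
!(u -> u) = !1 = 1
u -> v = 1 -> 1 = 1
!(u -> u) -> (u -> v) = 1 -> 1 = 1
!(!(u -> u) -> (u -> v)) = !1 = 1
!!(!(u -> u) -> (u -> v)) = !1 = 1
v && u = 1 && 1 = 1
!(v && u) = !1 = 1
!u = !1 = 1
v && !u = 1 && 1 = 1
!(v && u) || (v && !u) = 1 || 1 = 1
!u = !1 = 1
v || v = 1 || 1 = 1
!u || (v || v) = 1 || 1 = 1
(!u || (v || v)) && v = 1 && 1 = 1
v || v = 1 || 1 = 1
(v || v) -> v = 1 -> 1 = 1
((!u || (v || v)) && v) <-> ((v || v) -> v) = 1 <-> 1 = 1
(!(v && u) || (v && !u)) || (((!u || (v || v)) && v) <-> ((v || v) -> v)) = 1 || 1 = 1
!!(!(u -> u) -> (u -> v)) || ((!(v && u) || (v && !u)) || (((!u || (v || v)) && v) <-> ((v || v) -> v))) = 1 || 1 = 1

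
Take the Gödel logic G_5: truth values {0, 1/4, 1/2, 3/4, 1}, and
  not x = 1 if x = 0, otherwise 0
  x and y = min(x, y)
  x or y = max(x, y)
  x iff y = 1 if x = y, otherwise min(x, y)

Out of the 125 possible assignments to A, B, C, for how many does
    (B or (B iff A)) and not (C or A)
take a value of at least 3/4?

value 1: 2 assignments (counts)
value 3/4: 1 assignment (counts)
value 1/2: 1 assignment
value 1/4: 1 assignment
value 0: 120 assignments
So 3 of the 125 assignments meet the threshold.

3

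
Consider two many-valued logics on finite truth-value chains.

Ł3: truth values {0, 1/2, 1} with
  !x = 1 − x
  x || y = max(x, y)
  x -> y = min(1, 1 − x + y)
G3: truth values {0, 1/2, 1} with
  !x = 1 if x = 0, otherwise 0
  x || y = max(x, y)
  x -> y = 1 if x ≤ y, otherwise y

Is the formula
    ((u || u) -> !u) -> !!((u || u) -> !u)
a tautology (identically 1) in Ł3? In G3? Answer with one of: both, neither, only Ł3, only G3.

In Ł3: every assignment gives 1 — tautology.
In G3: every assignment gives 1 — tautology.

both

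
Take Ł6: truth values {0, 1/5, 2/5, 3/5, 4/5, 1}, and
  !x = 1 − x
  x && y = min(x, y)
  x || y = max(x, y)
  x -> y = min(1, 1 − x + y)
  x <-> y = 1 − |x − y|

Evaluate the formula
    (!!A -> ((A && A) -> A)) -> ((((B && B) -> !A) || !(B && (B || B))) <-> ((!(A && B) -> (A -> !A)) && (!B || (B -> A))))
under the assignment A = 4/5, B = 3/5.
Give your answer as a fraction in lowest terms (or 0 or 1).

!A = !4/5 = 1/5
!!A = !1/5 = 4/5
A && A = 4/5 && 4/5 = 4/5
(A && A) -> A = 4/5 -> 4/5 = 1
!!A -> ((A && A) -> A) = 4/5 -> 1 = 1
B && B = 3/5 && 3/5 = 3/5
!A = !4/5 = 1/5
(B && B) -> !A = 3/5 -> 1/5 = 3/5
B || B = 3/5 || 3/5 = 3/5
B && (B || B) = 3/5 && 3/5 = 3/5
!(B && (B || B)) = !3/5 = 2/5
((B && B) -> !A) || !(B && (B || B)) = 3/5 || 2/5 = 3/5
A && B = 4/5 && 3/5 = 3/5
!(A && B) = !3/5 = 2/5
!A = !4/5 = 1/5
A -> !A = 4/5 -> 1/5 = 2/5
!(A && B) -> (A -> !A) = 2/5 -> 2/5 = 1
!B = !3/5 = 2/5
B -> A = 3/5 -> 4/5 = 1
!B || (B -> A) = 2/5 || 1 = 1
(!(A && B) -> (A -> !A)) && (!B || (B -> A)) = 1 && 1 = 1
(((B && B) -> !A) || !(B && (B || B))) <-> ((!(A && B) -> (A -> !A)) && (!B || (B -> A))) = 3/5 <-> 1 = 3/5
(!!A -> ((A && A) -> A)) -> ((((B && B) -> !A) || !(B && (B || B))) <-> ((!(A && B) -> (A -> !A)) && (!B || (B -> A)))) = 1 -> 3/5 = 3/5

3/5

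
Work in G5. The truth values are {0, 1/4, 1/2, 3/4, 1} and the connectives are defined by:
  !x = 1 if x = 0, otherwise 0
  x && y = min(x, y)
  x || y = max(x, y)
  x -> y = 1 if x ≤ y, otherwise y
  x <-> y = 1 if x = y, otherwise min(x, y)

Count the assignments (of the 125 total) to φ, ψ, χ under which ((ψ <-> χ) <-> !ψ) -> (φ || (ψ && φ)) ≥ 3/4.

value 1: 105 assignments (counts)
value 3/4: 5 assignments (counts)
value 1/2: 5 assignments
value 1/4: 5 assignments
value 0: 5 assignments
So 110 of the 125 assignments meet the threshold.

110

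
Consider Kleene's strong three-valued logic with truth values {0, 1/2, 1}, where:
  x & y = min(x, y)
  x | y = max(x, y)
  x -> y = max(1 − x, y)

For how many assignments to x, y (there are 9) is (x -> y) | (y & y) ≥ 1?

5

x = 0, y = 0 ↦ 1  ≥
x = 0, y = 1/2 ↦ 1  ≥
x = 0, y = 1 ↦ 1  ≥
x = 1/2, y = 0 ↦ 1/2  <
x = 1/2, y = 1/2 ↦ 1/2  <
x = 1/2, y = 1 ↦ 1  ≥
x = 1, y = 0 ↦ 0  <
x = 1, y = 1/2 ↦ 1/2  <
x = 1, y = 1 ↦ 1  ≥
So 5 of the 9 assignments meet the threshold.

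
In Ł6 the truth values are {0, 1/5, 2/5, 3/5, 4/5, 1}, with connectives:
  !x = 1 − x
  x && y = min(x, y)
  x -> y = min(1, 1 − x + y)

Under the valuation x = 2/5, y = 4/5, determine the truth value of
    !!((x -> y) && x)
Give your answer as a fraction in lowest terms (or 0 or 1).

x -> y = 2/5 -> 4/5 = 1
(x -> y) && x = 1 && 2/5 = 2/5
!((x -> y) && x) = !2/5 = 3/5
!!((x -> y) && x) = !3/5 = 2/5

2/5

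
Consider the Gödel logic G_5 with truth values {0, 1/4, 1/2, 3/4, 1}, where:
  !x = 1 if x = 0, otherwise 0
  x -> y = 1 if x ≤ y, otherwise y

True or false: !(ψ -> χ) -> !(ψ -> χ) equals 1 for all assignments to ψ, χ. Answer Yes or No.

At ψ = 3/4, χ = 3/4, for instance:
ψ -> χ = 3/4 -> 3/4 = 1
!(ψ -> χ) = !1 = 0
!(ψ -> χ) -> !(ψ -> χ) = 0 -> 0 = 1
and checking the remaining 24 assignments likewise gives ≥ 1 in every case.

Yes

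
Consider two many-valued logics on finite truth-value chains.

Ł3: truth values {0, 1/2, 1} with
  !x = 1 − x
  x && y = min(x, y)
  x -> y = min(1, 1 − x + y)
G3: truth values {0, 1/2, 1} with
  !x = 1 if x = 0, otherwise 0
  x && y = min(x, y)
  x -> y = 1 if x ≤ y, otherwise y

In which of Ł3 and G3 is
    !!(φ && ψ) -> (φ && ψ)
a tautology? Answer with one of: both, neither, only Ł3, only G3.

only Ł3

In Ł3: every assignment gives 1 — tautology.
In G3: at φ = 1/2, ψ = 1/2 the value is 1/2 — not a tautology.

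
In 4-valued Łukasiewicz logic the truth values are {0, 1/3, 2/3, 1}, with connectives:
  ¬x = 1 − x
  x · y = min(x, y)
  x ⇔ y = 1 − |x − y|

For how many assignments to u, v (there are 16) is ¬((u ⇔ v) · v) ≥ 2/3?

u = 0, v = 0 ↦ 1  ≥
u = 0, v = 1/3 ↦ 2/3  ≥
u = 0, v = 2/3 ↦ 2/3  ≥
u = 0, v = 1 ↦ 1  ≥
u = 1/3, v = 0 ↦ 1  ≥
u = 1/3, v = 1/3 ↦ 2/3  ≥
u = 1/3, v = 2/3 ↦ 1/3  <
u = 1/3, v = 1 ↦ 2/3  ≥
u = 2/3, v = 0 ↦ 1  ≥
u = 2/3, v = 1/3 ↦ 2/3  ≥
u = 2/3, v = 2/3 ↦ 1/3  <
u = 2/3, v = 1 ↦ 1/3  <
u = 1, v = 0 ↦ 1  ≥
u = 1, v = 1/3 ↦ 2/3  ≥
u = 1, v = 2/3 ↦ 1/3  <
u = 1, v = 1 ↦ 0  <
So 11 of the 16 assignments meet the threshold.

11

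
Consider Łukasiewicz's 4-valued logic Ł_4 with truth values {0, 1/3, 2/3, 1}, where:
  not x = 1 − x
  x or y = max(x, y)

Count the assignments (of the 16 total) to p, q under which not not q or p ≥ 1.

7

p = 0, q = 0 ↦ 0  <
p = 0, q = 1/3 ↦ 1/3  <
p = 0, q = 2/3 ↦ 2/3  <
p = 0, q = 1 ↦ 1  ≥
p = 1/3, q = 0 ↦ 1/3  <
p = 1/3, q = 1/3 ↦ 1/3  <
p = 1/3, q = 2/3 ↦ 2/3  <
p = 1/3, q = 1 ↦ 1  ≥
p = 2/3, q = 0 ↦ 2/3  <
p = 2/3, q = 1/3 ↦ 2/3  <
p = 2/3, q = 2/3 ↦ 2/3  <
p = 2/3, q = 1 ↦ 1  ≥
p = 1, q = 0 ↦ 1  ≥
p = 1, q = 1/3 ↦ 1  ≥
p = 1, q = 2/3 ↦ 1  ≥
p = 1, q = 1 ↦ 1  ≥
So 7 of the 16 assignments meet the threshold.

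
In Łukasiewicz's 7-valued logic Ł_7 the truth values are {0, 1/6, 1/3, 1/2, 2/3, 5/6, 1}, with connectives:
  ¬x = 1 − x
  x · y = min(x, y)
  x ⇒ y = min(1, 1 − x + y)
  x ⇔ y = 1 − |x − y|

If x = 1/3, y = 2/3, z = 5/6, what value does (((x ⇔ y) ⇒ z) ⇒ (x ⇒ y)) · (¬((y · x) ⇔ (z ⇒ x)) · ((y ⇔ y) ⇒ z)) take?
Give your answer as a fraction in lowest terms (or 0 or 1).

1/6

x ⇔ y = 1/3 ⇔ 2/3 = 2/3
(x ⇔ y) ⇒ z = 2/3 ⇒ 5/6 = 1
x ⇒ y = 1/3 ⇒ 2/3 = 1
((x ⇔ y) ⇒ z) ⇒ (x ⇒ y) = 1 ⇒ 1 = 1
y · x = 2/3 · 1/3 = 1/3
z ⇒ x = 5/6 ⇒ 1/3 = 1/2
(y · x) ⇔ (z ⇒ x) = 1/3 ⇔ 1/2 = 5/6
¬((y · x) ⇔ (z ⇒ x)) = ¬5/6 = 1/6
y ⇔ y = 2/3 ⇔ 2/3 = 1
(y ⇔ y) ⇒ z = 1 ⇒ 5/6 = 5/6
¬((y · x) ⇔ (z ⇒ x)) · ((y ⇔ y) ⇒ z) = 1/6 · 5/6 = 1/6
(((x ⇔ y) ⇒ z) ⇒ (x ⇒ y)) · (¬((y · x) ⇔ (z ⇒ x)) · ((y ⇔ y) ⇒ z)) = 1 · 1/6 = 1/6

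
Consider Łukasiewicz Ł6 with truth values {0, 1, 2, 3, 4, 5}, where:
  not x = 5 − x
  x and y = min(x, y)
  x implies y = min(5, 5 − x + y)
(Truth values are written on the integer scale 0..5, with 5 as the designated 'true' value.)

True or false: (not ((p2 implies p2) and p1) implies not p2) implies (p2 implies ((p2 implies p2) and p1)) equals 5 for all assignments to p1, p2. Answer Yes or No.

At p1 = 2, p2 = 3, for instance:
p2 implies p2 = 3 implies 3 = 5
(p2 implies p2) and p1 = 5 and 2 = 2
not ((p2 implies p2) and p1) = not 2 = 3
not p2 = not 3 = 2
not ((p2 implies p2) and p1) implies not p2 = 3 implies 2 = 4
p2 implies ((p2 implies p2) and p1) = 3 implies 2 = 4
(not ((p2 implies p2) and p1) implies not p2) implies (p2 implies ((p2 implies p2) and p1)) = 4 implies 4 = 5
and checking the remaining 35 assignments likewise gives ≥ 5 in every case.

Yes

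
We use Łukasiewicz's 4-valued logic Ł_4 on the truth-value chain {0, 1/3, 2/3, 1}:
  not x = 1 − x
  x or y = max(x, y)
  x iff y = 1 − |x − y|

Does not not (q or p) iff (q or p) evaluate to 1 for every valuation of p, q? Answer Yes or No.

Yes

p = 0, q = 0 ↦ 1
p = 0, q = 1/3 ↦ 1
p = 0, q = 2/3 ↦ 1
p = 0, q = 1 ↦ 1
p = 1/3, q = 0 ↦ 1
p = 1/3, q = 1/3 ↦ 1
p = 1/3, q = 2/3 ↦ 1
p = 1/3, q = 1 ↦ 1
p = 2/3, q = 0 ↦ 1
p = 2/3, q = 1/3 ↦ 1
p = 2/3, q = 2/3 ↦ 1
p = 2/3, q = 1 ↦ 1
p = 1, q = 0 ↦ 1
p = 1, q = 1/3 ↦ 1
p = 1, q = 2/3 ↦ 1
p = 1, q = 1 ↦ 1
Every assignment gives a value ≥ 1.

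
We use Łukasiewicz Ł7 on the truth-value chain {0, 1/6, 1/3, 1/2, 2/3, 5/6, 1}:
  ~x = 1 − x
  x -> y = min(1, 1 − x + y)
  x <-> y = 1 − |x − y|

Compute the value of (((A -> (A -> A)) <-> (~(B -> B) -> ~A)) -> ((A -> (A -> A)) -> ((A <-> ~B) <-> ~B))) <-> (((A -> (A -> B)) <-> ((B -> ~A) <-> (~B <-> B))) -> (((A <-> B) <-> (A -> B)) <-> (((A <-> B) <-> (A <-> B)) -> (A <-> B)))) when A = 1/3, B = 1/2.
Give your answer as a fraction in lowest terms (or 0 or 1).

2/3

A -> A = 1/3 -> 1/3 = 1
A -> (A -> A) = 1/3 -> 1 = 1
B -> B = 1/2 -> 1/2 = 1
~(B -> B) = ~1 = 0
~A = ~1/3 = 2/3
~(B -> B) -> ~A = 0 -> 2/3 = 1
(A -> (A -> A)) <-> (~(B -> B) -> ~A) = 1 <-> 1 = 1
A -> A = 1/3 -> 1/3 = 1
A -> (A -> A) = 1/3 -> 1 = 1
~B = ~1/2 = 1/2
A <-> ~B = 1/3 <-> 1/2 = 5/6
~B = ~1/2 = 1/2
(A <-> ~B) <-> ~B = 5/6 <-> 1/2 = 2/3
(A -> (A -> A)) -> ((A <-> ~B) <-> ~B) = 1 -> 2/3 = 2/3
((A -> (A -> A)) <-> (~(B -> B) -> ~A)) -> ((A -> (A -> A)) -> ((A <-> ~B) <-> ~B)) = 1 -> 2/3 = 2/3
A -> B = 1/3 -> 1/2 = 1
A -> (A -> B) = 1/3 -> 1 = 1
~A = ~1/3 = 2/3
B -> ~A = 1/2 -> 2/3 = 1
~B = ~1/2 = 1/2
~B <-> B = 1/2 <-> 1/2 = 1
(B -> ~A) <-> (~B <-> B) = 1 <-> 1 = 1
(A -> (A -> B)) <-> ((B -> ~A) <-> (~B <-> B)) = 1 <-> 1 = 1
A <-> B = 1/3 <-> 1/2 = 5/6
A -> B = 1/3 -> 1/2 = 1
(A <-> B) <-> (A -> B) = 5/6 <-> 1 = 5/6
A <-> B = 1/3 <-> 1/2 = 5/6
A <-> B = 1/3 <-> 1/2 = 5/6
(A <-> B) <-> (A <-> B) = 5/6 <-> 5/6 = 1
A <-> B = 1/3 <-> 1/2 = 5/6
((A <-> B) <-> (A <-> B)) -> (A <-> B) = 1 -> 5/6 = 5/6
((A <-> B) <-> (A -> B)) <-> (((A <-> B) <-> (A <-> B)) -> (A <-> B)) = 5/6 <-> 5/6 = 1
((A -> (A -> B)) <-> ((B -> ~A) <-> (~B <-> B))) -> (((A <-> B) <-> (A -> B)) <-> (((A <-> B) <-> (A <-> B)) -> (A <-> B))) = 1 -> 1 = 1
(((A -> (A -> A)) <-> (~(B -> B) -> ~A)) -> ((A -> (A -> A)) -> ((A <-> ~B) <-> ~B))) <-> (((A -> (A -> B)) <-> ((B -> ~A) <-> (~B <-> B))) -> (((A <-> B) <-> (A -> B)) <-> (((A <-> B) <-> (A <-> B)) -> (A <-> B)))) = 2/3 <-> 1 = 2/3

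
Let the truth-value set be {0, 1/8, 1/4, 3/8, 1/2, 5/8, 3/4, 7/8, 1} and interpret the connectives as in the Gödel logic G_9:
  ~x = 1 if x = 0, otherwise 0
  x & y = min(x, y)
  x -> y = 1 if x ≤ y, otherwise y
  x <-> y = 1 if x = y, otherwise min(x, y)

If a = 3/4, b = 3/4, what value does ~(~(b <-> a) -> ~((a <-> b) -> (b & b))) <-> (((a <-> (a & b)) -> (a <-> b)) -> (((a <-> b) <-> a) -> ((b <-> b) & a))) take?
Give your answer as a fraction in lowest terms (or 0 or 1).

0

b <-> a = 3/4 <-> 3/4 = 1
~(b <-> a) = ~1 = 0
a <-> b = 3/4 <-> 3/4 = 1
b & b = 3/4 & 3/4 = 3/4
(a <-> b) -> (b & b) = 1 -> 3/4 = 3/4
~((a <-> b) -> (b & b)) = ~3/4 = 0
~(b <-> a) -> ~((a <-> b) -> (b & b)) = 0 -> 0 = 1
~(~(b <-> a) -> ~((a <-> b) -> (b & b))) = ~1 = 0
a & b = 3/4 & 3/4 = 3/4
a <-> (a & b) = 3/4 <-> 3/4 = 1
a <-> b = 3/4 <-> 3/4 = 1
(a <-> (a & b)) -> (a <-> b) = 1 -> 1 = 1
a <-> b = 3/4 <-> 3/4 = 1
(a <-> b) <-> a = 1 <-> 3/4 = 3/4
b <-> b = 3/4 <-> 3/4 = 1
(b <-> b) & a = 1 & 3/4 = 3/4
((a <-> b) <-> a) -> ((b <-> b) & a) = 3/4 -> 3/4 = 1
((a <-> (a & b)) -> (a <-> b)) -> (((a <-> b) <-> a) -> ((b <-> b) & a)) = 1 -> 1 = 1
~(~(b <-> a) -> ~((a <-> b) -> (b & b))) <-> (((a <-> (a & b)) -> (a <-> b)) -> (((a <-> b) <-> a) -> ((b <-> b) & a))) = 0 <-> 1 = 0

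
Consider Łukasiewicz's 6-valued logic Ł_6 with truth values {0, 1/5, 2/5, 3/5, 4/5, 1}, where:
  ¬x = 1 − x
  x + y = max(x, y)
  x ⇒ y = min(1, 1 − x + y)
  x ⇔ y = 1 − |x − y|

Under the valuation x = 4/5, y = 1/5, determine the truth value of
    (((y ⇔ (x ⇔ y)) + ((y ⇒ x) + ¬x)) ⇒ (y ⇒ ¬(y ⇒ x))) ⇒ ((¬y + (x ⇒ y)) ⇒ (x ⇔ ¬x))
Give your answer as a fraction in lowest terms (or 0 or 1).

4/5

x ⇔ y = 4/5 ⇔ 1/5 = 2/5
y ⇔ (x ⇔ y) = 1/5 ⇔ 2/5 = 4/5
y ⇒ x = 1/5 ⇒ 4/5 = 1
¬x = ¬4/5 = 1/5
(y ⇒ x) + ¬x = 1 + 1/5 = 1
(y ⇔ (x ⇔ y)) + ((y ⇒ x) + ¬x) = 4/5 + 1 = 1
y ⇒ x = 1/5 ⇒ 4/5 = 1
¬(y ⇒ x) = ¬1 = 0
y ⇒ ¬(y ⇒ x) = 1/5 ⇒ 0 = 4/5
((y ⇔ (x ⇔ y)) + ((y ⇒ x) + ¬x)) ⇒ (y ⇒ ¬(y ⇒ x)) = 1 ⇒ 4/5 = 4/5
¬y = ¬1/5 = 4/5
x ⇒ y = 4/5 ⇒ 1/5 = 2/5
¬y + (x ⇒ y) = 4/5 + 2/5 = 4/5
¬x = ¬4/5 = 1/5
x ⇔ ¬x = 4/5 ⇔ 1/5 = 2/5
(¬y + (x ⇒ y)) ⇒ (x ⇔ ¬x) = 4/5 ⇒ 2/5 = 3/5
(((y ⇔ (x ⇔ y)) + ((y ⇒ x) + ¬x)) ⇒ (y ⇒ ¬(y ⇒ x))) ⇒ ((¬y + (x ⇒ y)) ⇒ (x ⇔ ¬x)) = 4/5 ⇒ 3/5 = 4/5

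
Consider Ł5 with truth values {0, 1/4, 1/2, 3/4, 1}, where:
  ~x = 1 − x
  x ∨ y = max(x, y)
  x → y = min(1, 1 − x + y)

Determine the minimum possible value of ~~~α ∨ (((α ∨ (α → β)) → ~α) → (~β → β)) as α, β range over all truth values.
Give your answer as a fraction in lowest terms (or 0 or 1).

Take α = 1/2, β = 0:
~α = ~1/2 = 1/2
~~α = ~1/2 = 1/2
~~~α = ~1/2 = 1/2
α → β = 1/2 → 0 = 1/2
α ∨ (α → β) = 1/2 ∨ 1/2 = 1/2
~α = ~1/2 = 1/2
(α ∨ (α → β)) → ~α = 1/2 → 1/2 = 1
~β = ~0 = 1
~β → β = 1 → 0 = 0
((α ∨ (α → β)) → ~α) → (~β → β) = 1 → 0 = 0
~~~α ∨ (((α ∨ (α → β)) → ~α) → (~β → β)) = 1/2 ∨ 0 = 1/2
No assignment yields a value below 1/2, so this is the minimum.

1/2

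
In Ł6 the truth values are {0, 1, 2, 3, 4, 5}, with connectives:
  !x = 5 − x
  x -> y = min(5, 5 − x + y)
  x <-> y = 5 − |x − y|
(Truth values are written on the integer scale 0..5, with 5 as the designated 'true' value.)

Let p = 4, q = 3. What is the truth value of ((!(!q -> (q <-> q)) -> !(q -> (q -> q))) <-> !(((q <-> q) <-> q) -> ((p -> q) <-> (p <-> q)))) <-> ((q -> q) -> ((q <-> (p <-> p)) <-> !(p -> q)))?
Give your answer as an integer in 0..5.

!q = !3 = 2
q <-> q = 3 <-> 3 = 5
!q -> (q <-> q) = 2 -> 5 = 5
!(!q -> (q <-> q)) = !5 = 0
q -> q = 3 -> 3 = 5
q -> (q -> q) = 3 -> 5 = 5
!(q -> (q -> q)) = !5 = 0
!(!q -> (q <-> q)) -> !(q -> (q -> q)) = 0 -> 0 = 5
q <-> q = 3 <-> 3 = 5
(q <-> q) <-> q = 5 <-> 3 = 3
p -> q = 4 -> 3 = 4
p <-> q = 4 <-> 3 = 4
(p -> q) <-> (p <-> q) = 4 <-> 4 = 5
((q <-> q) <-> q) -> ((p -> q) <-> (p <-> q)) = 3 -> 5 = 5
!(((q <-> q) <-> q) -> ((p -> q) <-> (p <-> q))) = !5 = 0
(!(!q -> (q <-> q)) -> !(q -> (q -> q))) <-> !(((q <-> q) <-> q) -> ((p -> q) <-> (p <-> q))) = 5 <-> 0 = 0
q -> q = 3 -> 3 = 5
p <-> p = 4 <-> 4 = 5
q <-> (p <-> p) = 3 <-> 5 = 3
p -> q = 4 -> 3 = 4
!(p -> q) = !4 = 1
(q <-> (p <-> p)) <-> !(p -> q) = 3 <-> 1 = 3
(q -> q) -> ((q <-> (p <-> p)) <-> !(p -> q)) = 5 -> 3 = 3
((!(!q -> (q <-> q)) -> !(q -> (q -> q))) <-> !(((q <-> q) <-> q) -> ((p -> q) <-> (p <-> q)))) <-> ((q -> q) -> ((q <-> (p <-> p)) <-> !(p -> q))) = 0 <-> 3 = 2

2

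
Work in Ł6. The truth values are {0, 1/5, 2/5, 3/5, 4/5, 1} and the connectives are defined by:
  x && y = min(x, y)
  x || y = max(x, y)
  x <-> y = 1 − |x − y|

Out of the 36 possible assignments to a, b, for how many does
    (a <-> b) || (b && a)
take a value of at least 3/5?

value 1: 6 assignments (counts)
value 4/5: 10 assignments (counts)
value 3/5: 8 assignments (counts)
value 2/5: 6 assignments
value 1/5: 4 assignments
value 0: 2 assignments
So 24 of the 36 assignments meet the threshold.

24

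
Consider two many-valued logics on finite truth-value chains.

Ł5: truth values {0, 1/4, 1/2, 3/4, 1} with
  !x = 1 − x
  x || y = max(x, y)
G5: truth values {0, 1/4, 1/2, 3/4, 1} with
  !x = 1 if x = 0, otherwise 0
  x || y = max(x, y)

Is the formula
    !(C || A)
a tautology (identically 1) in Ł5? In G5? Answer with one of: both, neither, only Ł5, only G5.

In Ł5: at A = 0, C = 1/4 the value is 3/4 — not a tautology.
In G5: at A = 0, C = 1/4 the value is 0 — not a tautology.

neither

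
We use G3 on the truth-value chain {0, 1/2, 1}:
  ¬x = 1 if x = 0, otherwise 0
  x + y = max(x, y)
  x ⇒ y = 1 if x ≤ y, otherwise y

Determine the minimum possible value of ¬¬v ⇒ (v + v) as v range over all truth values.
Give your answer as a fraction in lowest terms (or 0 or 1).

Take v = 1/2:
¬v = ¬1/2 = 0
¬¬v = ¬0 = 1
v + v = 1/2 + 1/2 = 1/2
¬¬v ⇒ (v + v) = 1 ⇒ 1/2 = 1/2
No assignment yields a value below 1/2, so this is the minimum.

1/2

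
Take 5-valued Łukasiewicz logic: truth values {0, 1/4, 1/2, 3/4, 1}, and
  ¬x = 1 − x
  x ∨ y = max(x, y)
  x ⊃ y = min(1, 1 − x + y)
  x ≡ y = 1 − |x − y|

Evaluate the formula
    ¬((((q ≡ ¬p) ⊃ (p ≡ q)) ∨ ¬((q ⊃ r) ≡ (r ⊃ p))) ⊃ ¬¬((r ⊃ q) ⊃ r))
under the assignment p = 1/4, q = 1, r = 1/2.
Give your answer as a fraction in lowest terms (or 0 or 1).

¬p = ¬1/4 = 3/4
q ≡ ¬p = 1 ≡ 3/4 = 3/4
p ≡ q = 1/4 ≡ 1 = 1/4
(q ≡ ¬p) ⊃ (p ≡ q) = 3/4 ⊃ 1/4 = 1/2
q ⊃ r = 1 ⊃ 1/2 = 1/2
r ⊃ p = 1/2 ⊃ 1/4 = 3/4
(q ⊃ r) ≡ (r ⊃ p) = 1/2 ≡ 3/4 = 3/4
¬((q ⊃ r) ≡ (r ⊃ p)) = ¬3/4 = 1/4
((q ≡ ¬p) ⊃ (p ≡ q)) ∨ ¬((q ⊃ r) ≡ (r ⊃ p)) = 1/2 ∨ 1/4 = 1/2
r ⊃ q = 1/2 ⊃ 1 = 1
(r ⊃ q) ⊃ r = 1 ⊃ 1/2 = 1/2
¬((r ⊃ q) ⊃ r) = ¬1/2 = 1/2
¬¬((r ⊃ q) ⊃ r) = ¬1/2 = 1/2
(((q ≡ ¬p) ⊃ (p ≡ q)) ∨ ¬((q ⊃ r) ≡ (r ⊃ p))) ⊃ ¬¬((r ⊃ q) ⊃ r) = 1/2 ⊃ 1/2 = 1
¬((((q ≡ ¬p) ⊃ (p ≡ q)) ∨ ¬((q ⊃ r) ≡ (r ⊃ p))) ⊃ ¬¬((r ⊃ q) ⊃ r)) = ¬1 = 0

0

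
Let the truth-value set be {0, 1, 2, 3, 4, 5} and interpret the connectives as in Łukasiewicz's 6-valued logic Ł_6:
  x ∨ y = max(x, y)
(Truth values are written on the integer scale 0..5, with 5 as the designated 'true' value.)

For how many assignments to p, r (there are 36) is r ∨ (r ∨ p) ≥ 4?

20

value 5: 11 assignments (counts)
value 4: 9 assignments (counts)
value 3: 7 assignments
value 2: 5 assignments
value 1: 3 assignments
value 0: 1 assignment
So 20 of the 36 assignments meet the threshold.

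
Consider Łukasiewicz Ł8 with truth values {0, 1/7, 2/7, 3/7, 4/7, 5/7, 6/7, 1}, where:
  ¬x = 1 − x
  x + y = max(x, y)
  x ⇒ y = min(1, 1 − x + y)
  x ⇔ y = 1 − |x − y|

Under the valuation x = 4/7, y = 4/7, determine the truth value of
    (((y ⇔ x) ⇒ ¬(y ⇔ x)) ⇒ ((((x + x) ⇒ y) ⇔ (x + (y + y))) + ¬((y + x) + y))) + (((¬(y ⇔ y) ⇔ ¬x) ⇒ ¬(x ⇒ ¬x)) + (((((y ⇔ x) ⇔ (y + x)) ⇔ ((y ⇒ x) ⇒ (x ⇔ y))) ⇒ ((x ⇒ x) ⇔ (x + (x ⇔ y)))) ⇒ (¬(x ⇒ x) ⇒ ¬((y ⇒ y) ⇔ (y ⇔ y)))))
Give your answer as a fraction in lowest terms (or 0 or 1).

y ⇔ x = 4/7 ⇔ 4/7 = 1
y ⇔ x = 4/7 ⇔ 4/7 = 1
¬(y ⇔ x) = ¬1 = 0
(y ⇔ x) ⇒ ¬(y ⇔ x) = 1 ⇒ 0 = 0
x + x = 4/7 + 4/7 = 4/7
(x + x) ⇒ y = 4/7 ⇒ 4/7 = 1
y + y = 4/7 + 4/7 = 4/7
x + (y + y) = 4/7 + 4/7 = 4/7
((x + x) ⇒ y) ⇔ (x + (y + y)) = 1 ⇔ 4/7 = 4/7
y + x = 4/7 + 4/7 = 4/7
(y + x) + y = 4/7 + 4/7 = 4/7
¬((y + x) + y) = ¬4/7 = 3/7
(((x + x) ⇒ y) ⇔ (x + (y + y))) + ¬((y + x) + y) = 4/7 + 3/7 = 4/7
((y ⇔ x) ⇒ ¬(y ⇔ x)) ⇒ ((((x + x) ⇒ y) ⇔ (x + (y + y))) + ¬((y + x) + y)) = 0 ⇒ 4/7 = 1
y ⇔ y = 4/7 ⇔ 4/7 = 1
¬(y ⇔ y) = ¬1 = 0
¬x = ¬4/7 = 3/7
¬(y ⇔ y) ⇔ ¬x = 0 ⇔ 3/7 = 4/7
¬x = ¬4/7 = 3/7
x ⇒ ¬x = 4/7 ⇒ 3/7 = 6/7
¬(x ⇒ ¬x) = ¬6/7 = 1/7
(¬(y ⇔ y) ⇔ ¬x) ⇒ ¬(x ⇒ ¬x) = 4/7 ⇒ 1/7 = 4/7
y ⇔ x = 4/7 ⇔ 4/7 = 1
y + x = 4/7 + 4/7 = 4/7
(y ⇔ x) ⇔ (y + x) = 1 ⇔ 4/7 = 4/7
y ⇒ x = 4/7 ⇒ 4/7 = 1
x ⇔ y = 4/7 ⇔ 4/7 = 1
(y ⇒ x) ⇒ (x ⇔ y) = 1 ⇒ 1 = 1
((y ⇔ x) ⇔ (y + x)) ⇔ ((y ⇒ x) ⇒ (x ⇔ y)) = 4/7 ⇔ 1 = 4/7
x ⇒ x = 4/7 ⇒ 4/7 = 1
x ⇔ y = 4/7 ⇔ 4/7 = 1
x + (x ⇔ y) = 4/7 + 1 = 1
(x ⇒ x) ⇔ (x + (x ⇔ y)) = 1 ⇔ 1 = 1
(((y ⇔ x) ⇔ (y + x)) ⇔ ((y ⇒ x) ⇒ (x ⇔ y))) ⇒ ((x ⇒ x) ⇔ (x + (x ⇔ y))) = 4/7 ⇒ 1 = 1
x ⇒ x = 4/7 ⇒ 4/7 = 1
¬(x ⇒ x) = ¬1 = 0
y ⇒ y = 4/7 ⇒ 4/7 = 1
y ⇔ y = 4/7 ⇔ 4/7 = 1
(y ⇒ y) ⇔ (y ⇔ y) = 1 ⇔ 1 = 1
¬((y ⇒ y) ⇔ (y ⇔ y)) = ¬1 = 0
¬(x ⇒ x) ⇒ ¬((y ⇒ y) ⇔ (y ⇔ y)) = 0 ⇒ 0 = 1
((((y ⇔ x) ⇔ (y + x)) ⇔ ((y ⇒ x) ⇒ (x ⇔ y))) ⇒ ((x ⇒ x) ⇔ (x + (x ⇔ y)))) ⇒ (¬(x ⇒ x) ⇒ ¬((y ⇒ y) ⇔ (y ⇔ y))) = 1 ⇒ 1 = 1
((¬(y ⇔ y) ⇔ ¬x) ⇒ ¬(x ⇒ ¬x)) + (((((y ⇔ x) ⇔ (y + x)) ⇔ ((y ⇒ x) ⇒ (x ⇔ y))) ⇒ ((x ⇒ x) ⇔ (x + (x ⇔ y)))) ⇒ (¬(x ⇒ x) ⇒ ¬((y ⇒ y) ⇔ (y ⇔ y)))) = 4/7 + 1 = 1
(((y ⇔ x) ⇒ ¬(y ⇔ x)) ⇒ ((((x + x) ⇒ y) ⇔ (x + (y + y))) + ¬((y + x) + y))) + (((¬(y ⇔ y) ⇔ ¬x) ⇒ ¬(x ⇒ ¬x)) + (((((y ⇔ x) ⇔ (y + x)) ⇔ ((y ⇒ x) ⇒ (x ⇔ y))) ⇒ ((x ⇒ x) ⇔ (x + (x ⇔ y)))) ⇒ (¬(x ⇒ x) ⇒ ¬((y ⇒ y) ⇔ (y ⇔ y))))) = 1 + 1 = 1

1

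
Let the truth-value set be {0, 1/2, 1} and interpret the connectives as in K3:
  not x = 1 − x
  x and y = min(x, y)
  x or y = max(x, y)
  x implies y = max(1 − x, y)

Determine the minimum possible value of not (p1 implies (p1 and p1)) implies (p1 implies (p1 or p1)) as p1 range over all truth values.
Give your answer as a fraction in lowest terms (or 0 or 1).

1/2

Take p1 = 1/2:
p1 and p1 = 1/2 and 1/2 = 1/2
p1 implies (p1 and p1) = 1/2 implies 1/2 = 1/2
not (p1 implies (p1 and p1)) = not 1/2 = 1/2
p1 or p1 = 1/2 or 1/2 = 1/2
p1 implies (p1 or p1) = 1/2 implies 1/2 = 1/2
not (p1 implies (p1 and p1)) implies (p1 implies (p1 or p1)) = 1/2 implies 1/2 = 1/2
No assignment yields a value below 1/2, so this is the minimum.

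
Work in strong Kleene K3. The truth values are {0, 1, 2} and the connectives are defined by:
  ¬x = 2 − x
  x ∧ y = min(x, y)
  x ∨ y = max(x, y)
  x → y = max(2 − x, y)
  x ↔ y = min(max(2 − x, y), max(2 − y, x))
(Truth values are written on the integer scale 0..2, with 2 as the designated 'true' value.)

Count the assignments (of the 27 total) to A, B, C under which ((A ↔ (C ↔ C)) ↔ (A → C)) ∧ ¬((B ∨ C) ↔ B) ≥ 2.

1

value 2: 1 assignment (counts)
value 1: 10 assignments
value 0: 16 assignments
So 1 of the 27 assignments meets the threshold.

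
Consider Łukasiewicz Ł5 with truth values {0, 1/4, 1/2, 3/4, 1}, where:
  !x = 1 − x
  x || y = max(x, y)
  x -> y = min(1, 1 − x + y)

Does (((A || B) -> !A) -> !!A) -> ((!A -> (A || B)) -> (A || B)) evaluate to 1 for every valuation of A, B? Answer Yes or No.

No

Counterexample: take A = 3/4, B = 0.
A || B = 3/4 || 0 = 3/4
!A = !3/4 = 1/4
(A || B) -> !A = 3/4 -> 1/4 = 1/2
!!A = !1/4 = 3/4
((A || B) -> !A) -> !!A = 1/2 -> 3/4 = 1
!A = !3/4 = 1/4
A || B = 3/4 || 0 = 3/4
!A -> (A || B) = 1/4 -> 3/4 = 1
A || B = 3/4 || 0 = 3/4
(!A -> (A || B)) -> (A || B) = 1 -> 3/4 = 3/4
(((A || B) -> !A) -> !!A) -> ((!A -> (A || B)) -> (A || B)) = 1 -> 3/4 = 3/4
This gives 3/4 ≠ 1.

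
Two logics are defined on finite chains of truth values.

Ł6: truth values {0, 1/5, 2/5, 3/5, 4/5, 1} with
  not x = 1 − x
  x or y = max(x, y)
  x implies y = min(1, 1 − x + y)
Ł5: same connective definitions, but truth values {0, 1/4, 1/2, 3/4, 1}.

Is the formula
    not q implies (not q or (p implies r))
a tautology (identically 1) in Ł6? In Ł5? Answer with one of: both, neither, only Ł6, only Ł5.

In Ł6: every assignment gives 1 — tautology.
In Ł5: every assignment gives 1 — tautology.

both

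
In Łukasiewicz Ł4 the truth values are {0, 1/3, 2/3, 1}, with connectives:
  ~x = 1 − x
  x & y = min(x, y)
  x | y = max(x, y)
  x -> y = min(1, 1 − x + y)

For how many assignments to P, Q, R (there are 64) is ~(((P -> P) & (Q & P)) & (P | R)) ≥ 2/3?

48

value 1: 28 assignments (counts)
value 2/3: 20 assignments (counts)
value 1/3: 12 assignments
value 0: 4 assignments
So 48 of the 64 assignments meet the threshold.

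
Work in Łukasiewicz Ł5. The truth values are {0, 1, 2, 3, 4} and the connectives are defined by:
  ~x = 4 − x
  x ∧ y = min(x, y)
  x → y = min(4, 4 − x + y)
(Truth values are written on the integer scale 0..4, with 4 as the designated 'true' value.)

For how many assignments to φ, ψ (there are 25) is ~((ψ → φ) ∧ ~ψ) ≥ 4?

value 4: 5 assignments (counts)
value 3: 5 assignments
value 2: 5 assignments
value 1: 5 assignments
value 0: 5 assignments
So 5 of the 25 assignments meet the threshold.

5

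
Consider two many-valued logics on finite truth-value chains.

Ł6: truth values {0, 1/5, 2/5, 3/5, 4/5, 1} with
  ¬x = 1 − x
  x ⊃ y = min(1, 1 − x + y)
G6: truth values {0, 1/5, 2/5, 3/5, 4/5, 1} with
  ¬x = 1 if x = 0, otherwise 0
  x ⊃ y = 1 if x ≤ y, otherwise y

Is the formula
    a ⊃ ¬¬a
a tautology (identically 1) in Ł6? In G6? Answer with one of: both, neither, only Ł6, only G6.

In Ł6: every assignment gives 1 — tautology.
In G6: every assignment gives 1 — tautology.

both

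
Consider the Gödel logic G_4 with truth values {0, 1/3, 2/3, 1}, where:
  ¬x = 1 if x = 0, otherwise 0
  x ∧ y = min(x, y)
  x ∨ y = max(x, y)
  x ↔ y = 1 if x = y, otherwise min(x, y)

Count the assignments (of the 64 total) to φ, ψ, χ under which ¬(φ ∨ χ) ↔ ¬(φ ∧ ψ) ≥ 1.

value 1: 40 assignments (counts)
value 0: 24 assignments
So 40 of the 64 assignments meet the threshold.

40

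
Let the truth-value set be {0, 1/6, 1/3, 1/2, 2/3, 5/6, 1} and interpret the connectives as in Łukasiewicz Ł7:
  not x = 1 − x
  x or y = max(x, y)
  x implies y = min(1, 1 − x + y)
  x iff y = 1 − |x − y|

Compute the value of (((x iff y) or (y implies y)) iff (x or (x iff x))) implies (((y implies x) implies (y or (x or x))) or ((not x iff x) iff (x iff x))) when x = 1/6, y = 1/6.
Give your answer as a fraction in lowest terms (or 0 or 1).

x iff y = 1/6 iff 1/6 = 1
y implies y = 1/6 implies 1/6 = 1
(x iff y) or (y implies y) = 1 or 1 = 1
x iff x = 1/6 iff 1/6 = 1
x or (x iff x) = 1/6 or 1 = 1
((x iff y) or (y implies y)) iff (x or (x iff x)) = 1 iff 1 = 1
y implies x = 1/6 implies 1/6 = 1
x or x = 1/6 or 1/6 = 1/6
y or (x or x) = 1/6 or 1/6 = 1/6
(y implies x) implies (y or (x or x)) = 1 implies 1/6 = 1/6
not x = not 1/6 = 5/6
not x iff x = 5/6 iff 1/6 = 1/3
x iff x = 1/6 iff 1/6 = 1
(not x iff x) iff (x iff x) = 1/3 iff 1 = 1/3
((y implies x) implies (y or (x or x))) or ((not x iff x) iff (x iff x)) = 1/6 or 1/3 = 1/3
(((x iff y) or (y implies y)) iff (x or (x iff x))) implies (((y implies x) implies (y or (x or x))) or ((not x iff x) iff (x iff x))) = 1 implies 1/3 = 1/3

1/3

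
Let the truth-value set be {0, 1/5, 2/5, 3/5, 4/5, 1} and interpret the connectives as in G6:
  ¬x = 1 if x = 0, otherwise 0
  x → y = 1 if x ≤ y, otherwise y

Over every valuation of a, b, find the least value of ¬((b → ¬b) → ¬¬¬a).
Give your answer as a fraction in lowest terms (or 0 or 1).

0

Take a = 0, b = 0:
¬b = ¬0 = 1
b → ¬b = 0 → 1 = 1
¬a = ¬0 = 1
¬¬a = ¬1 = 0
¬¬¬a = ¬0 = 1
(b → ¬b) → ¬¬¬a = 1 → 1 = 1
¬((b → ¬b) → ¬¬¬a) = ¬1 = 0
No assignment yields a value below 0, so this is the minimum.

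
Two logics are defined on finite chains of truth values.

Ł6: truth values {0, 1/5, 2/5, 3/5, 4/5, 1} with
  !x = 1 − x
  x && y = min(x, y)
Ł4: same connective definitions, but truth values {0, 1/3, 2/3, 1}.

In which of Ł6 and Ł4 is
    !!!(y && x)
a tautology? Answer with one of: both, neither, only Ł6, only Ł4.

neither

In Ł6: at x = 1/5, y = 1/5 the value is 4/5 — not a tautology.
In Ł4: at x = 1/3, y = 1/3 the value is 2/3 — not a tautology.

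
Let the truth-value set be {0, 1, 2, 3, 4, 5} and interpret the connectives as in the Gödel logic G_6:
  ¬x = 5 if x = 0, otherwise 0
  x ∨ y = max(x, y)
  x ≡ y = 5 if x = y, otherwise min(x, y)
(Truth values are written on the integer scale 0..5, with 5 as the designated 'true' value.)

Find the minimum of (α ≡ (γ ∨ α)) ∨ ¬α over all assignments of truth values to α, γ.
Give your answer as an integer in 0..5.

Take α = 1, γ = 2:
γ ∨ α = 2 ∨ 1 = 2
α ≡ (γ ∨ α) = 1 ≡ 2 = 1
¬α = ¬1 = 0
(α ≡ (γ ∨ α)) ∨ ¬α = 1 ∨ 0 = 1
No assignment yields a value below 1, so this is the minimum.

1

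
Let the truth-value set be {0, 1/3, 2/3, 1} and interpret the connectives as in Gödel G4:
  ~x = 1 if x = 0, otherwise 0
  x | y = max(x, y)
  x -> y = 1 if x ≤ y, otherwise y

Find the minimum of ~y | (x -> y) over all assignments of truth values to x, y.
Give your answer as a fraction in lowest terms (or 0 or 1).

1/3

Take x = 2/3, y = 1/3:
~y = ~1/3 = 0
x -> y = 2/3 -> 1/3 = 1/3
~y | (x -> y) = 0 | 1/3 = 1/3
No assignment yields a value below 1/3, so this is the minimum.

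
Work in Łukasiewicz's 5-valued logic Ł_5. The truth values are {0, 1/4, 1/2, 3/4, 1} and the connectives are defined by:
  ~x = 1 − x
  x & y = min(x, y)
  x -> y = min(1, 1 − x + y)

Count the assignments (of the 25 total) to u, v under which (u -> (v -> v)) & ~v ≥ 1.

5

value 1: 5 assignments (counts)
value 3/4: 5 assignments
value 1/2: 5 assignments
value 1/4: 5 assignments
value 0: 5 assignments
So 5 of the 25 assignments meet the threshold.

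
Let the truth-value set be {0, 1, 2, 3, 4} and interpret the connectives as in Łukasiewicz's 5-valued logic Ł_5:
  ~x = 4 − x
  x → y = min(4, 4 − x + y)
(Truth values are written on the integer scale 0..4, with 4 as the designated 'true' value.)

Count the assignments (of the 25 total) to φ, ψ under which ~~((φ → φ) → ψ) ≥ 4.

5

value 4: 5 assignments (counts)
value 3: 5 assignments
value 2: 5 assignments
value 1: 5 assignments
value 0: 5 assignments
So 5 of the 25 assignments meet the threshold.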